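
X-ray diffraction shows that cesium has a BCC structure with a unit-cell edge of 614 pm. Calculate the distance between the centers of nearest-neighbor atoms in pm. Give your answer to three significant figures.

532 pm

In a BCC structure, atoms touch along the body diagonal, so √3·a = 4r; the nearest-neighbor distance equals 2r = 0.8660·a.
d = 0.8660 × 614 = 532 pm.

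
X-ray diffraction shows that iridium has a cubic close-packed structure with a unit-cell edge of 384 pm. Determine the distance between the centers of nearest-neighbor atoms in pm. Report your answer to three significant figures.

272 pm

In an FCC structure, atoms touch along the face diagonal, so √2·a = 4r; the nearest-neighbor distance equals 2r = 0.7071·a.
d = 0.7071 × 384 = 272 pm.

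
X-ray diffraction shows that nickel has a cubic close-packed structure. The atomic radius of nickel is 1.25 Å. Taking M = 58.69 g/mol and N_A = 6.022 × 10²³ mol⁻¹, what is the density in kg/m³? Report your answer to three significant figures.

8820 kg/m³

In an FCC lattice, atoms touch along the face diagonal, so √2·a = 4r, giving a = 3.536 Å = 3.536 × 10^-8 cm.
With Z = 4, ρ = Z·M/(N_A·a³) = 4 × 58.69 / (6.022 × 10²³ × 4.419 × 10^-23) = 8.821 g/cm³ = 8820 kg/m³.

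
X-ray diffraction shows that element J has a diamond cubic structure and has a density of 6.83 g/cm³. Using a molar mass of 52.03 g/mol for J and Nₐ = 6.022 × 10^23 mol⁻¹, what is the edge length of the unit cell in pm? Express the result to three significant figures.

466 pm

With Z = 8 atoms per diamond cubic cell, a³ = Z·M/(N_A·ρ) = 8 × 52.03 / (6.022 × 10²³ × 6.830 g/cm³) = 1.012 × 10^-22 cm³.
a = (1.012 × 10^-22)^(1/3) = 4.660 × 10^-8 cm = 466 pm.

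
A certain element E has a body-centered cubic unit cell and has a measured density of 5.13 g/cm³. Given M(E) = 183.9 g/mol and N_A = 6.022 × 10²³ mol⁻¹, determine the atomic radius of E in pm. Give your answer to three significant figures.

213 pm

For a BCC cell (Z = 2), a³ = Z·M/(N_A·ρ) = 2 × 183.9 / (6.022 × 10²³ × 5.130) = 1.191 × 10^-22 cm³, so a = 4.919 × 10^-8 cm = 491.9 pm.
Atoms touch along the body diagonal, so √3·a = 4r, so r = 0.4330 × a = 213 pm.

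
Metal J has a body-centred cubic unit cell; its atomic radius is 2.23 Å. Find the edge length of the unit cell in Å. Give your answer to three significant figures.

In a BCC lattice, atoms touch along the body diagonal, so √3·a = 4r.
a = 4r/√3 = 4 × 2.23 / 1.7321 = 5.15 Å.

5.15 Å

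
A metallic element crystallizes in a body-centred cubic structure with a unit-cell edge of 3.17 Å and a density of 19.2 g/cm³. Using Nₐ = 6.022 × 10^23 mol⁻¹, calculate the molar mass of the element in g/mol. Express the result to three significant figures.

A BCC cell has Z = 2 atoms; a = 3.170 × 10^-8 cm.
M = ρ·N_A·a³/Z = 19.2 × 6.022 × 10²³ × 3.186 × 10^-23 / 2 = 184 g/mol.

184 g/mol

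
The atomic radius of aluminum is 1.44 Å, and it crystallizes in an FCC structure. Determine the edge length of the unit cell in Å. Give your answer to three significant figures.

4.07 Å

In an FCC lattice, atoms touch along the face diagonal, so √2·a = 4r.
a = 4r/√2 = 4 × 1.44 / 1.4142 = 4.07 Å.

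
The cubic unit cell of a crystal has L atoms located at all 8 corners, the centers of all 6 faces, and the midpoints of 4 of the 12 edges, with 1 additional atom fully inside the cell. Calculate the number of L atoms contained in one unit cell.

Corner atoms are shared by 8 cells (1/8 each), face atoms by 2 (1/2 each), edge atoms by 4 (1/4 each), interior atoms are unshared.
Net atoms = 8 × 1/8 + 6 × 1/2 + 4 × 1/4 + 1 = 1 + 3 + 1 + 1 = 6.

6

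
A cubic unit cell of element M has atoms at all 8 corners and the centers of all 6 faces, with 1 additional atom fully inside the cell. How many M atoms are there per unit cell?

5

Corner atoms are shared by 8 cells (1/8 each), face atoms by 2 (1/2 each), interior atoms are unshared.
Net atoms = 8 × 1/8 + 6 × 1/2 + 1 = 1 + 3 + 1 = 5.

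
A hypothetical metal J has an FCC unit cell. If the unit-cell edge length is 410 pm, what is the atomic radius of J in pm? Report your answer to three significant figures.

In an FCC lattice, atoms touch along the face diagonal, so √2·a = 4r.
r = √2·a/4 = 1.4142 × 410 / 4 = 145 pm.

145 pm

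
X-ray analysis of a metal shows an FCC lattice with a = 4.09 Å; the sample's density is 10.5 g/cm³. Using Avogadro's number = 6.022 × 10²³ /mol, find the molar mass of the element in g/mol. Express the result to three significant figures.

An FCC cell has Z = 4 atoms; a = 4.090 × 10^-8 cm.
M = ρ·N_A·a³/Z = 10.5 × 6.022 × 10²³ × 6.842 × 10^-23 / 4 = 108 g/mol.

108 g/mol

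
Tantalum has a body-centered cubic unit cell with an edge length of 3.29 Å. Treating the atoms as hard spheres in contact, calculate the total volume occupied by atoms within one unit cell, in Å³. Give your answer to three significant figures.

In a BCC lattice atoms touch along the body diagonal, so √3·a = 4r, so r = 0.4330a = 1.425 Å.
V_atoms = Z × (4/3)πr³ = 2 × (4/3)π × (1.425)³ = 24.2 Å³.

24.2 Å³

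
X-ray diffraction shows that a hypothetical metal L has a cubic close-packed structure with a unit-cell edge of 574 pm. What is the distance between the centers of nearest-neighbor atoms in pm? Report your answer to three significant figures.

In an FCC structure, atoms touch along the face diagonal, so √2·a = 4r; the nearest-neighbor distance equals 2r = 0.7071·a.
d = 0.7071 × 574 = 406 pm.

406 pm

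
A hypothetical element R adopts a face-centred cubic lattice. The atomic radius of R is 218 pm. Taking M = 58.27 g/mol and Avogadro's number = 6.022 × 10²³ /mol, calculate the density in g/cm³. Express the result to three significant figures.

In an FCC lattice, atoms touch along the face diagonal, so √2·a = 4r, giving a = 616.6 pm = 6.166 × 10^-8 cm.
With Z = 4, ρ = Z·M/(N_A·a³) = 4 × 58.27 / (6.022 × 10²³ × 2.344 × 10^-22) = 1.651 g/cm³.

1.65 g/cm³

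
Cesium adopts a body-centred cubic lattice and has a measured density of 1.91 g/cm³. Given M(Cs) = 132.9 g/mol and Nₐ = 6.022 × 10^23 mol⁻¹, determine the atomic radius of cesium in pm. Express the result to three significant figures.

266 pm

For a BCC cell (Z = 2), a³ = Z·M/(N_A·ρ) = 2 × 132.9 / (6.022 × 10²³ × 1.910) = 2.311 × 10^-22 cm³, so a = 6.137 × 10^-8 cm = 613.7 pm.
Atoms touch along the body diagonal, so √3·a = 4r, so r = 0.4330 × a = 266 pm.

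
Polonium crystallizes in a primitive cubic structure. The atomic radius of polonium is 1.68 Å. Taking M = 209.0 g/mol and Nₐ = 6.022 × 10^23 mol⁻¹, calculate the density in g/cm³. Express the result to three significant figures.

9.15 g/cm³

In a simple cubic lattice, atoms touch along the cell edge, so a = 2r, giving a = 3.360 Å = 3.360 × 10^-8 cm.
With Z = 1, ρ = Z·M/(N_A·a³) = 1 × 209.0 / (6.022 × 10²³ × 3.793 × 10^-23) = 9.149 g/cm³.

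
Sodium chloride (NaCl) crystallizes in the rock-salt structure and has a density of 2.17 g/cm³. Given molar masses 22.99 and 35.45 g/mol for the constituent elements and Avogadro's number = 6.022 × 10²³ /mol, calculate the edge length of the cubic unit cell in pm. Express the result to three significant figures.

M(NaCl) = 58.44 g/mol; Z = 4 formula units per cell.
a³ = Z·M/(N_A·ρ) = 4 × 58.44 / (6.022 × 10²³ × 2.17) = 1.789 × 10^-22 cm³, so a = 5.635 × 10^-8 cm = 563 pm.

563 pm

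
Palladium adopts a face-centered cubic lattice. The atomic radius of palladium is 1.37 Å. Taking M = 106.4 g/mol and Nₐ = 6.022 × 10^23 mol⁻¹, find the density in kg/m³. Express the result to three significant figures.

12100 kg/m³

In an FCC lattice, atoms touch along the face diagonal, so √2·a = 4r, giving a = 3.875 Å = 3.875 × 10^-8 cm.
With Z = 4, ρ = Z·M/(N_A·a³) = 4 × 106.4 / (6.022 × 10²³ × 5.818 × 10^-23) = 12.15 g/cm³ = 12100 kg/m³.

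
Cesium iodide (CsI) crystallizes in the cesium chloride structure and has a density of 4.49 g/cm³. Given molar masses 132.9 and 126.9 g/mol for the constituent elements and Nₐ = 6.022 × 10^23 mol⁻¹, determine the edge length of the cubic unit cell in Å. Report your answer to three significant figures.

4.58 Å

M(CsI) = 259.8 g/mol; Z = 1 formula unit per cell.
a³ = Z·M/(N_A·ρ) = 1 × 259.8 / (6.022 × 10²³ × 4.49) = 9.608 × 10^-23 cm³, so a = 4.580 × 10^-8 cm = 4.58 Å.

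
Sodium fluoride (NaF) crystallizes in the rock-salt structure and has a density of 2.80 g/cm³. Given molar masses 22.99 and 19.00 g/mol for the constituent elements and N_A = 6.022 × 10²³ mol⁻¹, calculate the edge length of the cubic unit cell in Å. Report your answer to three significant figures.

4.64 Å

M(NaF) = 41.99 g/mol; Z = 4 formula units per cell.
a³ = Z·M/(N_A·ρ) = 4 × 41.99 / (6.022 × 10²³ × 2.80) = 9.961 × 10^-23 cm³, so a = 4.636 × 10^-8 cm = 4.64 Å.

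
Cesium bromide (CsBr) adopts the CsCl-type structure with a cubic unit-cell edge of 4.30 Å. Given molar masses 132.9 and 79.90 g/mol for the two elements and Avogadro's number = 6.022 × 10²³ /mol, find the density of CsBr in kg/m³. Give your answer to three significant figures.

4440 kg/m³

The CsCl-type structure contains Z = 1 formula unit per cell; M(CsBr) = 132.9 + 79.90 = 212.8 g/mol.
a³ = (4.300 × 10^-8 cm)³ = 7.951 × 10^-23 cm³.
ρ = 1 × 212.8 / (6.022 × 10²³ × 7.951 × 10^-23) = 4.445 g/cm³ = 4440 kg/m³.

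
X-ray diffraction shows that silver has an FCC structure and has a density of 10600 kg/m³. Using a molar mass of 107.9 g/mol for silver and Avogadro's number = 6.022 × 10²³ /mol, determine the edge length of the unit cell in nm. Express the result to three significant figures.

With Z = 4 atoms per FCC cell, a³ = Z·M/(N_A·ρ) = 4 × 107.9 / (6.022 × 10²³ × 10.60 g/cm³) = 6.761 × 10^-23 cm³.
a = (6.761 × 10^-23)^(1/3) = 4.074 × 10^-8 cm = 0.407 nm.

0.407 nm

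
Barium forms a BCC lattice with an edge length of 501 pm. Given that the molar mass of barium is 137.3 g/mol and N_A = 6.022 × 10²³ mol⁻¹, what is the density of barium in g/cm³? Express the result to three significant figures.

A BCC unit cell contains Z = 2 atoms.
Cell volume: a³ = (501 pm)³ = (5.010 × 10^-8 cm)³ = 1.258 × 10^-22 cm³.
ρ = Z·M/(N_A·a³) = 2 × 137.3 / (6.022 × 10²³ × 1.258 × 10^-22) = 3.626 g/cm³.

3.63 g/cm³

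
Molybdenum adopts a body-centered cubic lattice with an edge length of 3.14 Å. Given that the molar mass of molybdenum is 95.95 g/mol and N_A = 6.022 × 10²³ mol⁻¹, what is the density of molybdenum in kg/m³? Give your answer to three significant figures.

A BCC unit cell contains Z = 2 atoms.
Cell volume: a³ = (3.14 Å)³ = (3.140 × 10^-8 cm)³ = 3.096 × 10^-23 cm³.
ρ = Z·M/(N_A·a³) = 2 × 95.95 / (6.022 × 10²³ × 3.096 × 10^-23) = 10.29 g/cm³ = 10300 kg/m³.

10300 kg/m³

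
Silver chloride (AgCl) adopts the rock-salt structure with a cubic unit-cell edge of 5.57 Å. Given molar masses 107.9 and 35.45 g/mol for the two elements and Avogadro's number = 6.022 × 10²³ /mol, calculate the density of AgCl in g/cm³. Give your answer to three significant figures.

The rock-salt structure contains Z = 4 formula units per cell; M(AgCl) = 107.9 + 35.45 = 143.35 g/mol.
a³ = (5.570 × 10^-8 cm)³ = 1.728 × 10^-22 cm³.
ρ = 4 × 143.35 / (6.022 × 10²³ × 1.728 × 10^-22) = 5.510 g/cm³.

5.51 g/cm³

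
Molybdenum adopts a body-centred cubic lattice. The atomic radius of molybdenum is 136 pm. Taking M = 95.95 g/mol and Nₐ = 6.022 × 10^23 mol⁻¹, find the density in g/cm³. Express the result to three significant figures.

In a BCC lattice, atoms touch along the body diagonal, so √3·a = 4r, giving a = 314.1 pm = 3.141 × 10^-8 cm.
With Z = 2, ρ = Z·M/(N_A·a³) = 2 × 95.95 / (6.022 × 10²³ × 3.098 × 10^-23) = 10.29 g/cm³.

10.3 g/cm³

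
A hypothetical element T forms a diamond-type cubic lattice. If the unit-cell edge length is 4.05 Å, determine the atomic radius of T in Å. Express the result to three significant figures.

In a diamond cubic lattice, nearest neighbors lie along the body diagonal with √3·a = 8r.
r = √3·a/8 = 1.7321 × 4.05 / 8 = 0.877 Å.

0.877 Å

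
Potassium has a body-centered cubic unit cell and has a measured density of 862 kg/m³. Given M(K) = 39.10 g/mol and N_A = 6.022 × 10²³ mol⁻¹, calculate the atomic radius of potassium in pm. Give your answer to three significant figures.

For a BCC cell (Z = 2), a³ = Z·M/(N_A·ρ) = 2 × 39.10 / (6.022 × 10²³ × 0.8620) = 1.506 × 10^-22 cm³, so a = 5.321 × 10^-8 cm = 532.1 pm.
Atoms touch along the body diagonal, so √3·a = 4r, so r = 0.4330 × a = 230 pm.

230 pm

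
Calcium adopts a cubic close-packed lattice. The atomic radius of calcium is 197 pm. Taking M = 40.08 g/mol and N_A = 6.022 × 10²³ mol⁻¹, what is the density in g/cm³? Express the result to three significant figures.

In an FCC lattice, atoms touch along the face diagonal, so √2·a = 4r, giving a = 557.2 pm = 5.572 × 10^-8 cm.
With Z = 4, ρ = Z·M/(N_A·a³) = 4 × 40.08 / (6.022 × 10²³ × 1.730 × 10^-22) = 1.539 g/cm³.

1.54 g/cm³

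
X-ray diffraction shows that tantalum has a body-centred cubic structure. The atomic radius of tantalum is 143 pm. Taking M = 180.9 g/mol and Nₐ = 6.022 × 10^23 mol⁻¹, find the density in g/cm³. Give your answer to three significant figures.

16.7 g/cm³

In a BCC lattice, atoms touch along the body diagonal, so √3·a = 4r, giving a = 330.2 pm = 3.302 × 10^-8 cm.
With Z = 2, ρ = Z·M/(N_A·a³) = 2 × 180.9 / (6.022 × 10²³ × 3.602 × 10^-23) = 16.68 g/cm³.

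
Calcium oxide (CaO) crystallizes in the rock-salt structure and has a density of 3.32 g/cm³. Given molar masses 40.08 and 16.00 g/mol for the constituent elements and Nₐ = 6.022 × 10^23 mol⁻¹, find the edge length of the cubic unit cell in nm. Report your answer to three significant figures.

M(CaO) = 56.08 g/mol; Z = 4 formula units per cell.
a³ = Z·M/(N_A·ρ) = 4 × 56.08 / (6.022 × 10²³ × 3.32) = 1.122 × 10^-22 cm³, so a = 4.823 × 10^-8 cm = 0.482 nm.

0.482 nm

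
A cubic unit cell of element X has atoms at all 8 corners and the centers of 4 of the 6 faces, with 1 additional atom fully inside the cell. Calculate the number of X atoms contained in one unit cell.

4

Corner atoms are shared by 8 cells (1/8 each), face atoms by 2 (1/2 each), interior atoms are unshared.
Net atoms = 8 × 1/8 + 4 × 1/2 + 1 = 1 + 2 + 1 = 4.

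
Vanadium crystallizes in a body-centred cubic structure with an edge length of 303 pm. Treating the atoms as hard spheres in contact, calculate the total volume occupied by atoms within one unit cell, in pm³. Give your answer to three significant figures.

In a BCC lattice atoms touch along the body diagonal, so √3·a = 4r, so r = 0.4330a = 131.2 pm.
V_atoms = Z × (4/3)πr³ = 2 × (4/3)π × (131.2)³ = 1.89 × 10^7 pm³.

1.89 × 10^7 pm³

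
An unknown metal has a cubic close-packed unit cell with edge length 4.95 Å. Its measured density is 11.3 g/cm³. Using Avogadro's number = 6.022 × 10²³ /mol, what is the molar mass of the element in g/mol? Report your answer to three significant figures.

206 g/mol

An FCC cell has Z = 4 atoms; a = 4.950 × 10^-8 cm.
M = ρ·N_A·a³/Z = 11.3 × 6.022 × 10²³ × 1.213 × 10^-22 / 4 = 206 g/mol.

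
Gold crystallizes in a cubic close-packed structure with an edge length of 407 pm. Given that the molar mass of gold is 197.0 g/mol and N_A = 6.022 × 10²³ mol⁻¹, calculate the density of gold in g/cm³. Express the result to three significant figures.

19.4 g/cm³

An FCC unit cell contains Z = 4 atoms.
Cell volume: a³ = (407 pm)³ = (4.070 × 10^-8 cm)³ = 6.742 × 10^-23 cm³.
ρ = Z·M/(N_A·a³) = 4 × 197.0 / (6.022 × 10²³ × 6.742 × 10^-23) = 19.41 g/cm³.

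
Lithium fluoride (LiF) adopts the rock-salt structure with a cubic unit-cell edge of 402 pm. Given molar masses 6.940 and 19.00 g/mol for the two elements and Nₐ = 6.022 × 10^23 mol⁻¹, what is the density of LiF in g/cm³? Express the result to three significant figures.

The rock-salt structure contains Z = 4 formula units per cell; M(LiF) = 6.940 + 19.00 = 25.94 g/mol.
a³ = (4.020 × 10^-8 cm)³ = 6.496 × 10^-23 cm³.
ρ = 4 × 25.94 / (6.022 × 10²³ × 6.496 × 10^-23) = 2.652 g/cm³.

2.65 g/cm³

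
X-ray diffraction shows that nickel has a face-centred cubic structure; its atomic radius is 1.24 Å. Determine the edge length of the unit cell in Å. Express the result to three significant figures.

In an FCC lattice, atoms touch along the face diagonal, so √2·a = 4r.
a = 4r/√2 = 4 × 1.24 / 1.4142 = 3.51 Å.

3.51 Å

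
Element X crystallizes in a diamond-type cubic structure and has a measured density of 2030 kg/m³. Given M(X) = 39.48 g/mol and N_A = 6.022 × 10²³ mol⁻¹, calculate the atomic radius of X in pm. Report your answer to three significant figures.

138 pm

For a diamond cubic cell (Z = 8), a³ = Z·M/(N_A·ρ) = 8 × 39.48 / (6.022 × 10²³ × 2.030) = 2.584 × 10^-22 cm³, so a = 6.369 × 10^-8 cm = 636.9 pm.
Nearest neighbors lie along the body diagonal with √3·a = 8r, so r = 0.2165 × a = 138 pm.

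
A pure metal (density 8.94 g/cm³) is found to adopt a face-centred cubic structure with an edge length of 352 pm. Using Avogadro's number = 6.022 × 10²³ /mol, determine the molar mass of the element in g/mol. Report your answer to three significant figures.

An FCC cell has Z = 4 atoms; a = 3.520 × 10^-8 cm.
M = ρ·N_A·a³/Z = 8.94 × 6.022 × 10²³ × 4.361 × 10^-23 / 4 = 58.7 g/mol.

58.7 g/mol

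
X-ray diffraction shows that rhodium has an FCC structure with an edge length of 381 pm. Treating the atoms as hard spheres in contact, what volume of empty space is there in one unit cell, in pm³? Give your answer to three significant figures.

In an FCC lattice atoms touch along the face diagonal, so √2·a = 4r, so r = 0.3536a = 134.7 pm.
V_cell = a³ = 5.531 × 10^7 pm³; V_atoms = 4 × (4/3)πr³ = 4.095 × 10^7 pm³.
Empty space = 5.531 × 10^7 − 4.095 × 10^7 = 1.44 × 10^7 pm³.

1.44 × 10^7 pm³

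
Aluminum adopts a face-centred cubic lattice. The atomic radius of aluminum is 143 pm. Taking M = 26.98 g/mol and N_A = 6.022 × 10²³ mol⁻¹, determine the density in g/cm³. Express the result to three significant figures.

In an FCC lattice, atoms touch along the face diagonal, so √2·a = 4r, giving a = 404.5 pm = 4.045 × 10^-8 cm.
With Z = 4, ρ = Z·M/(N_A·a³) = 4 × 26.98 / (6.022 × 10²³ × 6.617 × 10^-23) = 2.708 g/cm³.

2.71 g/cm³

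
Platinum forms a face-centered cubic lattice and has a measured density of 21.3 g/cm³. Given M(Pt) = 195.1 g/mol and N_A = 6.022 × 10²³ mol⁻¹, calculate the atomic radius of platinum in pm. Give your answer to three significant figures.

For an FCC cell (Z = 4), a³ = Z·M/(N_A·ρ) = 4 × 195.1 / (6.022 × 10²³ × 21.30) = 6.084 × 10^-23 cm³, so a = 3.933 × 10^-8 cm = 393.3 pm.
Atoms touch along the face diagonal, so √2·a = 4r, so r = 0.3536 × a = 139 pm.

139 pm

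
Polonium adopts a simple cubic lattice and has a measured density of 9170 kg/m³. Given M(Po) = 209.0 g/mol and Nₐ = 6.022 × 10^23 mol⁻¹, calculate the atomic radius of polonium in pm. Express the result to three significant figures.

For a simple cubic cell (Z = 1), a³ = Z·M/(N_A·ρ) = 1 × 209.0 / (6.022 × 10²³ × 9.170) = 3.785 × 10^-23 cm³, so a = 3.357 × 10^-8 cm = 335.7 pm.
Atoms touch along the cell edge, so a = 2r, so r = 0.5000 × a = 168 pm.

168 pm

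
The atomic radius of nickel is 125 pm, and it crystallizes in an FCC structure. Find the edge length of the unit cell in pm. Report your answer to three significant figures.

354 pm

In an FCC lattice, atoms touch along the face diagonal, so √2·a = 4r.
a = 4r/√2 = 4 × 125 / 1.4142 = 354 pm.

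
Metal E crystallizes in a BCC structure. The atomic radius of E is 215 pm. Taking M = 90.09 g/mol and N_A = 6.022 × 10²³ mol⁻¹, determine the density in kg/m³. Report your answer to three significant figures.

In a BCC lattice, atoms touch along the body diagonal, so √3·a = 4r, giving a = 496.5 pm = 4.965 × 10^-8 cm.
With Z = 2, ρ = Z·M/(N_A·a³) = 2 × 90.09 / (6.022 × 10²³ × 1.224 × 10^-22) = 2.444 g/cm³ = 2440 kg/m³.

2440 kg/m³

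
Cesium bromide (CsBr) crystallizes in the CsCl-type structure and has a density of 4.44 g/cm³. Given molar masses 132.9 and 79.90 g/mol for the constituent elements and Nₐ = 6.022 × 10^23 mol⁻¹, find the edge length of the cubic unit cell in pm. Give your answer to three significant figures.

430 pm

M(CsBr) = 212.8 g/mol; Z = 1 formula unit per cell.
a³ = Z·M/(N_A·ρ) = 1 × 212.8 / (6.022 × 10²³ × 4.44) = 7.959 × 10^-23 cm³, so a = 4.301 × 10^-8 cm = 430 pm.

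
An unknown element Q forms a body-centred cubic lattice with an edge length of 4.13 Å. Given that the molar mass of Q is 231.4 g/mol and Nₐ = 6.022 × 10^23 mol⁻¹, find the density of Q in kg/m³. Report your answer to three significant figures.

10900 kg/m³

A BCC unit cell contains Z = 2 atoms.
Cell volume: a³ = (4.13 Å)³ = (4.130 × 10^-8 cm)³ = 7.044 × 10^-23 cm³.
ρ = Z·M/(N_A·a³) = 2 × 231.4 / (6.022 × 10²³ × 7.044 × 10^-23) = 10.91 g/cm³ = 10900 kg/m³.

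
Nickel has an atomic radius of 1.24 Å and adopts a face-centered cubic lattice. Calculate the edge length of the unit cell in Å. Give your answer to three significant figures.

3.51 Å

In an FCC lattice, atoms touch along the face diagonal, so √2·a = 4r.
a = 4r/√2 = 4 × 1.24 / 1.4142 = 3.51 Å.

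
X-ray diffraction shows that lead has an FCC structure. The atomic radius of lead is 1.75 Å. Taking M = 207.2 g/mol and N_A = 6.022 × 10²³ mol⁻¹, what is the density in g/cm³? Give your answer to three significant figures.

11.3 g/cm³

In an FCC lattice, atoms touch along the face diagonal, so √2·a = 4r, giving a = 4.950 Å = 4.950 × 10^-8 cm.
With Z = 4, ρ = Z·M/(N_A·a³) = 4 × 207.2 / (6.022 × 10²³ × 1.213 × 10^-22) = 11.35 g/cm³.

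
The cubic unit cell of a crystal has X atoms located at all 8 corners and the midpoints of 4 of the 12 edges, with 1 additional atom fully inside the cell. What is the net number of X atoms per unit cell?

Corner atoms are shared by 8 cells (1/8 each), edge atoms by 4 (1/4 each), interior atoms are unshared.
Net atoms = 8 × 1/8 + 4 × 1/4 + 1 = 1 + 1 + 1 = 3.

3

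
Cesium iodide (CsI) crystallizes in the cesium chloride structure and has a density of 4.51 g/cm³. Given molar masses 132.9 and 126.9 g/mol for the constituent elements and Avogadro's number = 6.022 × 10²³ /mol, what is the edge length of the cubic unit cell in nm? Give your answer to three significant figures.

M(CsI) = 259.8 g/mol; Z = 1 formula unit per cell.
a³ = Z·M/(N_A·ρ) = 1 × 259.8 / (6.022 × 10²³ × 4.51) = 9.566 × 10^-23 cm³, so a = 4.573 × 10^-8 cm = 0.457 nm.

0.457 nm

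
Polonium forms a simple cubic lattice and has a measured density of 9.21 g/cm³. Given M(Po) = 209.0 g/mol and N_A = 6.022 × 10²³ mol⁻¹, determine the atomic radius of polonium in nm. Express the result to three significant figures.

0.168 nm

For a simple cubic cell (Z = 1), a³ = Z·M/(N_A·ρ) = 1 × 209.0 / (6.022 × 10²³ × 9.210) = 3.768 × 10^-23 cm³, so a = 3.353 × 10^-8 cm = 0.3353 nm.
Atoms touch along the cell edge, so a = 2r, so r = 0.5000 × a = 0.168 nm.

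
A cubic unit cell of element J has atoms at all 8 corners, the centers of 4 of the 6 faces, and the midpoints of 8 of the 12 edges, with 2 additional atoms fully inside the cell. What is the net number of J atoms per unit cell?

Corner atoms are shared by 8 cells (1/8 each), face atoms by 2 (1/2 each), edge atoms by 4 (1/4 each), interior atoms are unshared.
Net atoms = 8 × 1/8 + 4 × 1/2 + 8 × 1/4 + 2 = 1 + 2 + 2 + 2 = 7.

7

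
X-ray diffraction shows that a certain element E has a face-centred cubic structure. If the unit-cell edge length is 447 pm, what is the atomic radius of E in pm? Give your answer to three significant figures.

158 pm

In an FCC lattice, atoms touch along the face diagonal, so √2·a = 4r.
r = √2·a/4 = 1.4142 × 447 / 4 = 158 pm.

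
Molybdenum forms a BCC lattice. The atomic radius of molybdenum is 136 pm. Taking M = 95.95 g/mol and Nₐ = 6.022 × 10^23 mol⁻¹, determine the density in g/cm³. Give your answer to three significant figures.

In a BCC lattice, atoms touch along the body diagonal, so √3·a = 4r, giving a = 314.1 pm = 3.141 × 10^-8 cm.
With Z = 2, ρ = Z·M/(N_A·a³) = 2 × 95.95 / (6.022 × 10²³ × 3.098 × 10^-23) = 10.29 g/cm³.

10.3 g/cm³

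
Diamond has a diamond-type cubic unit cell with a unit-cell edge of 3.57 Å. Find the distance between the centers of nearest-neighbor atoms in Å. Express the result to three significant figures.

1.55 Å

In a diamond cubic structure, nearest neighbors lie along the body diagonal with √3·a = 8r; the nearest-neighbor distance equals 2r = 0.4330·a.
d = 0.4330 × 3.57 = 1.55 Å.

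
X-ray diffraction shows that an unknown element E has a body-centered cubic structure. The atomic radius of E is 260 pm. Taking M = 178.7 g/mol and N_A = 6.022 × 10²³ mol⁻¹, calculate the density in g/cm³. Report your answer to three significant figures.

2.74 g/cm³

In a BCC lattice, atoms touch along the body diagonal, so √3·a = 4r, giving a = 600.4 pm = 6.004 × 10^-8 cm.
With Z = 2, ρ = Z·M/(N_A·a³) = 2 × 178.7 / (6.022 × 10²³ × 2.165 × 10^-22) = 2.742 g/cm³.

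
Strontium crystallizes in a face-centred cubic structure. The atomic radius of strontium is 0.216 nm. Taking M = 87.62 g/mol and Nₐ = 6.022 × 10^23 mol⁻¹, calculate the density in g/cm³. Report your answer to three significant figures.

2.55 g/cm³

In an FCC lattice, atoms touch along the face diagonal, so √2·a = 4r, giving a = 0.6109 nm = 6.109 × 10^-8 cm.
With Z = 4, ρ = Z·M/(N_A·a³) = 4 × 87.62 / (6.022 × 10²³ × 2.280 × 10^-22) = 2.552 g/cm³.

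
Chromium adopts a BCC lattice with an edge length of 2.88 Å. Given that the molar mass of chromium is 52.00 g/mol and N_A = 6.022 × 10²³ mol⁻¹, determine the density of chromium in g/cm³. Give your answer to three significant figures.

A BCC unit cell contains Z = 2 atoms.
Cell volume: a³ = (2.88 Å)³ = (2.880 × 10^-8 cm)³ = 2.389 × 10^-23 cm³.
ρ = Z·M/(N_A·a³) = 2 × 52.00 / (6.022 × 10²³ × 2.389 × 10^-23) = 7.230 g/cm³.

7.23 g/cm³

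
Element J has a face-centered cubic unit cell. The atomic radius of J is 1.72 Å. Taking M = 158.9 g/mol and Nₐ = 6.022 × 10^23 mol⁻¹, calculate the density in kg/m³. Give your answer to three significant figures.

In an FCC lattice, atoms touch along the face diagonal, so √2·a = 4r, giving a = 4.865 Å = 4.865 × 10^-8 cm.
With Z = 4, ρ = Z·M/(N_A·a³) = 4 × 158.9 / (6.022 × 10²³ × 1.151 × 10^-22) = 9.167 g/cm³ = 9170 kg/m³.

9170 kg/m³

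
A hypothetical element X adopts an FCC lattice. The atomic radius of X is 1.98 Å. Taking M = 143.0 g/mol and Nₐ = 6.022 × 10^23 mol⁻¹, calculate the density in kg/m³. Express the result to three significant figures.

In an FCC lattice, atoms touch along the face diagonal, so √2·a = 4r, giving a = 5.600 Å = 5.600 × 10^-8 cm.
With Z = 4, ρ = Z·M/(N_A·a³) = 4 × 143.0 / (6.022 × 10²³ × 1.756 × 10^-22) = 5.408 g/cm³ = 5410 kg/m³.

5410 kg/m³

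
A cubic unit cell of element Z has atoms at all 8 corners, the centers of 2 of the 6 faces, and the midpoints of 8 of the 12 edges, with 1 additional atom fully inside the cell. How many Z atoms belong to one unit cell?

5

Corner atoms are shared by 8 cells (1/8 each), face atoms by 2 (1/2 each), edge atoms by 4 (1/4 each), interior atoms are unshared.
Net atoms = 8 × 1/8 + 2 × 1/2 + 8 × 1/4 + 1 = 1 + 1 + 2 + 1 = 5.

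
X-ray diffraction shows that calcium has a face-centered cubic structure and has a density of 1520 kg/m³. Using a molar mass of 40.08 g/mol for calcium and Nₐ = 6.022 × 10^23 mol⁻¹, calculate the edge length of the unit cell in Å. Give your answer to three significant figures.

5.60 Å

With Z = 4 atoms per FCC cell, a³ = Z·M/(N_A·ρ) = 4 × 40.08 / (6.022 × 10²³ × 1.520 g/cm³) = 1.751 × 10^-22 cm³.
a = (1.751 × 10^-22)^(1/3) = 5.595 × 10^-8 cm = 5.60 Å.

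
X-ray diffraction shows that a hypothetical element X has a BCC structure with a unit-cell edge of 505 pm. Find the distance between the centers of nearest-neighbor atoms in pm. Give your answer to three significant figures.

437 pm

In a BCC structure, atoms touch along the body diagonal, so √3·a = 4r; the nearest-neighbor distance equals 2r = 0.8660·a.
d = 0.8660 × 505 = 437 pm.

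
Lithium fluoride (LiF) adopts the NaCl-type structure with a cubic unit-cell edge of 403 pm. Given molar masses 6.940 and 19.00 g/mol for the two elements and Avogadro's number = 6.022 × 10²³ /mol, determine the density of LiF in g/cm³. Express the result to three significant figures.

2.63 g/cm³

The NaCl-type structure contains Z = 4 formula units per cell; M(LiF) = 6.940 + 19.00 = 25.94 g/mol.
a³ = (4.030 × 10^-8 cm)³ = 6.545 × 10^-23 cm³.
ρ = 4 × 25.94 / (6.022 × 10²³ × 6.545 × 10^-23) = 2.633 g/cm³.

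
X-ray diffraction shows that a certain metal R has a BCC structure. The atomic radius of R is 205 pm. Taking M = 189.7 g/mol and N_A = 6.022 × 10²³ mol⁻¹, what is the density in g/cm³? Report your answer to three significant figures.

5.94 g/cm³

In a BCC lattice, atoms touch along the body diagonal, so √3·a = 4r, giving a = 473.4 pm = 4.734 × 10^-8 cm.
With Z = 2, ρ = Z·M/(N_A·a³) = 2 × 189.7 / (6.022 × 10²³ × 1.061 × 10^-22) = 5.937 g/cm³.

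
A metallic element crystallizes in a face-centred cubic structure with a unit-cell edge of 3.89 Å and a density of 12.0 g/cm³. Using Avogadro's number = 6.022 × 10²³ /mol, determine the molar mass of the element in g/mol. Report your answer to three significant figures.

An FCC cell has Z = 4 atoms; a = 3.890 × 10^-8 cm.
M = ρ·N_A·a³/Z = 12.0 × 6.022 × 10²³ × 5.886 × 10^-23 / 4 = 106 g/mol.

106 g/mol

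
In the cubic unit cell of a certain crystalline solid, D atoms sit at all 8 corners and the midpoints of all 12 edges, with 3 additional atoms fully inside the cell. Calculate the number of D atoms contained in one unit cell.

7

Corner atoms are shared by 8 cells (1/8 each), edge atoms by 4 (1/4 each), interior atoms are unshared.
Net atoms = 8 × 1/8 + 12 × 1/4 + 3 = 1 + 3 + 3 = 7.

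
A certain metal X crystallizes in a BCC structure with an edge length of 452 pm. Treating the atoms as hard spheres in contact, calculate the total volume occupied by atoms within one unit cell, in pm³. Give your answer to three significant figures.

In a BCC lattice atoms touch along the body diagonal, so √3·a = 4r, so r = 0.4330a = 195.7 pm.
V_atoms = Z × (4/3)πr³ = 2 × (4/3)π × (195.7)³ = 6.28 × 10^7 pm³.

6.28 × 10^7 pm³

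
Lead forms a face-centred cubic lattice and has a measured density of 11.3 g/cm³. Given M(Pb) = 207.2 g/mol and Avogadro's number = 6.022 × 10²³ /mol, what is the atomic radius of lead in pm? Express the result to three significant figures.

For an FCC cell (Z = 4), a³ = Z·M/(N_A·ρ) = 4 × 207.2 / (6.022 × 10²³ × 11.30) = 1.218 × 10^-22 cm³, so a = 4.957 × 10^-8 cm = 495.7 pm.
Atoms touch along the face diagonal, so √2·a = 4r, so r = 0.3536 × a = 175 pm.

175 pm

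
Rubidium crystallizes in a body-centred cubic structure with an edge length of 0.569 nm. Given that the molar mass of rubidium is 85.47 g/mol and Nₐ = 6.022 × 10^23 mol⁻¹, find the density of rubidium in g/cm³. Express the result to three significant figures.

A BCC unit cell contains Z = 2 atoms.
Cell volume: a³ = (0.569 nm)³ = (5.690 × 10^-8 cm)³ = 1.842 × 10^-22 cm³.
ρ = Z·M/(N_A·a³) = 2 × 85.47 / (6.022 × 10²³ × 1.842 × 10^-22) = 1.541 g/cm³.

1.54 g/cm³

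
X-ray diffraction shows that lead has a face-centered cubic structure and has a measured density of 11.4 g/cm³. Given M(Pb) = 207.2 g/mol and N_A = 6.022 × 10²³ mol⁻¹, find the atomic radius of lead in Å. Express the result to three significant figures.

For an FCC cell (Z = 4), a³ = Z·M/(N_A·ρ) = 4 × 207.2 / (6.022 × 10²³ × 11.40) = 1.207 × 10^-22 cm³, so a = 4.942 × 10^-8 cm = 4.942 Å.
Atoms touch along the face diagonal, so √2·a = 4r, so r = 0.3536 × a = 1.75 Å.

1.75 Å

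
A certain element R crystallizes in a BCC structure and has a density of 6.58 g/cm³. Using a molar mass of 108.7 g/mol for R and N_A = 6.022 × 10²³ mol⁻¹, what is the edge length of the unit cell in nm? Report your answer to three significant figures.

0.380 nm

With Z = 2 atoms per BCC cell, a³ = Z·M/(N_A·ρ) = 2 × 108.7 / (6.022 × 10²³ × 6.580 g/cm³) = 5.486 × 10^-23 cm³.
a = (5.486 × 10^-23)^(1/3) = 3.800 × 10^-8 cm = 0.380 nm.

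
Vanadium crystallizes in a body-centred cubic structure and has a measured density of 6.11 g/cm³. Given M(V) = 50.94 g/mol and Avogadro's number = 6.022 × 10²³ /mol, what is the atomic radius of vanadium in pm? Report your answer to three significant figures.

131 pm

For a BCC cell (Z = 2), a³ = Z·M/(N_A·ρ) = 2 × 50.94 / (6.022 × 10²³ × 6.110) = 2.769 × 10^-23 cm³, so a = 3.025 × 10^-8 cm = 302.5 pm.
Atoms touch along the body diagonal, so √3·a = 4r, so r = 0.4330 × a = 131 pm.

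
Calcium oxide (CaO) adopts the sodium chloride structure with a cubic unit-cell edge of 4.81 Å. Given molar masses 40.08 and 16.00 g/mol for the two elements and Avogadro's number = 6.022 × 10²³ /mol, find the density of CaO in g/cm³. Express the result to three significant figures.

3.35 g/cm³

The sodium chloride structure contains Z = 4 formula units per cell; M(CaO) = 40.08 + 16.00 = 56.08 g/mol.
a³ = (4.810 × 10^-8 cm)³ = 1.113 × 10^-22 cm³.
ρ = 4 × 56.08 / (6.022 × 10²³ × 1.113 × 10^-22) = 3.347 g/cm³.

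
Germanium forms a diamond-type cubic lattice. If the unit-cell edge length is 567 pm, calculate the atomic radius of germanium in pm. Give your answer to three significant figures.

123 pm

In a diamond cubic lattice, nearest neighbors lie along the body diagonal with √3·a = 8r.
r = √3·a/8 = 1.7321 × 567 / 8 = 123 pm.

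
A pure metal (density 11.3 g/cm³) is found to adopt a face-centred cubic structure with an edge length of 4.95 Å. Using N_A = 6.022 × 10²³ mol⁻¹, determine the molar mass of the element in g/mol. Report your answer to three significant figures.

206 g/mol

An FCC cell has Z = 4 atoms; a = 4.950 × 10^-8 cm.
M = ρ·N_A·a³/Z = 11.3 × 6.022 × 10²³ × 1.213 × 10^-22 / 4 = 206 g/mol.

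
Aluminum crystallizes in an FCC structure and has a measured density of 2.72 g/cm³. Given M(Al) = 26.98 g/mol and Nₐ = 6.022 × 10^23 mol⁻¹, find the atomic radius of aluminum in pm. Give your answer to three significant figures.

143 pm

For an FCC cell (Z = 4), a³ = Z·M/(N_A·ρ) = 4 × 26.98 / (6.022 × 10²³ × 2.720) = 6.589 × 10^-23 cm³, so a = 4.039 × 10^-8 cm = 403.9 pm.
Atoms touch along the face diagonal, so √2·a = 4r, so r = 0.3536 × a = 143 pm.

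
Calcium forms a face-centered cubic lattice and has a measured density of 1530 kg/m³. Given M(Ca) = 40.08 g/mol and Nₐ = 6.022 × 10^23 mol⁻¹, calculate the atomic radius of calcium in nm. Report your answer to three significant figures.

For an FCC cell (Z = 4), a³ = Z·M/(N_A·ρ) = 4 × 40.08 / (6.022 × 10²³ × 1.530) = 1.740 × 10^-22 cm³, so a = 5.583 × 10^-8 cm = 0.5583 nm.
Atoms touch along the face diagonal, so √2·a = 4r, so r = 0.3536 × a = 0.197 nm.

0.197 nm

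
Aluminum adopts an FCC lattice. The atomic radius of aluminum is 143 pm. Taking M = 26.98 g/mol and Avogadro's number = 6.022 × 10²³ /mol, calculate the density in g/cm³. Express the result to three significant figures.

2.71 g/cm³

In an FCC lattice, atoms touch along the face diagonal, so √2·a = 4r, giving a = 404.5 pm = 4.045 × 10^-8 cm.
With Z = 4, ρ = Z·M/(N_A·a³) = 4 × 26.98 / (6.022 × 10²³ × 6.617 × 10^-23) = 2.708 g/cm³.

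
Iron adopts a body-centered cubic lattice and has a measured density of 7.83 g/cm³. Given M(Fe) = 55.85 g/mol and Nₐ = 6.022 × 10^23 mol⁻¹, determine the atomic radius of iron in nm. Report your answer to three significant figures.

For a BCC cell (Z = 2), a³ = Z·M/(N_A·ρ) = 2 × 55.85 / (6.022 × 10²³ × 7.830) = 2.369 × 10^-23 cm³, so a = 2.872 × 10^-8 cm = 0.2872 nm.
Atoms touch along the body diagonal, so √3·a = 4r, so r = 0.4330 × a = 0.124 nm.

0.124 nm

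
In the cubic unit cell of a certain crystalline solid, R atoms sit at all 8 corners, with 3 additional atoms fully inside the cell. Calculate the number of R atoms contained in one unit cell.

Corner atoms are shared by 8 cells (1/8 each), interior atoms are unshared.
Net atoms = 8 × 1/8 + 3 = 1 + 3 = 4.

4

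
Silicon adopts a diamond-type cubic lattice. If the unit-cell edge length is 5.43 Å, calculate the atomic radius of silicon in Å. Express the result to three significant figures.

In a diamond cubic lattice, nearest neighbors lie along the body diagonal with √3·a = 8r.
r = √3·a/8 = 1.7321 × 5.43 / 8 = 1.18 Å.

1.18 Å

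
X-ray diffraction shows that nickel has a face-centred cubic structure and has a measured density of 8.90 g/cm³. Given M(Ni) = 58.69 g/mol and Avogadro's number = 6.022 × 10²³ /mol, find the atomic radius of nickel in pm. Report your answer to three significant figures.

125 pm

For an FCC cell (Z = 4), a³ = Z·M/(N_A·ρ) = 4 × 58.69 / (6.022 × 10²³ × 8.900) = 4.380 × 10^-23 cm³, so a = 3.525 × 10^-8 cm = 352.5 pm.
Atoms touch along the face diagonal, so √2·a = 4r, so r = 0.3536 × a = 125 pm.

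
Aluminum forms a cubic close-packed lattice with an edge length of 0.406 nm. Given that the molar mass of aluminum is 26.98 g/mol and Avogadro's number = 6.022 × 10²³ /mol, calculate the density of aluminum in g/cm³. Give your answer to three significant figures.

2.68 g/cm³

An FCC unit cell contains Z = 4 atoms.
Cell volume: a³ = (0.406 nm)³ = (4.060 × 10^-8 cm)³ = 6.692 × 10^-23 cm³.
ρ = Z·M/(N_A·a³) = 4 × 26.98 / (6.022 × 10²³ × 6.692 × 10^-23) = 2.678 g/cm³.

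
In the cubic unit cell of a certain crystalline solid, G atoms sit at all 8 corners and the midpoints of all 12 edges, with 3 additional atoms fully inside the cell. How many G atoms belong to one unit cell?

7

Corner atoms are shared by 8 cells (1/8 each), edge atoms by 4 (1/4 each), interior atoms are unshared.
Net atoms = 8 × 1/8 + 12 × 1/4 + 3 = 1 + 3 + 3 = 7.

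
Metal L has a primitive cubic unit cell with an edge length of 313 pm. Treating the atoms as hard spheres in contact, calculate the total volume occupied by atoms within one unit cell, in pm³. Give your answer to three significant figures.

1.61 × 10^7 pm³

In a simple cubic lattice atoms touch along the cell edge, so a = 2r, so r = 0.5000a = 156.5 pm.
V_atoms = Z × (4/3)πr³ = 1 × (4/3)π × (156.5)³ = 1.61 × 10^7 pm³.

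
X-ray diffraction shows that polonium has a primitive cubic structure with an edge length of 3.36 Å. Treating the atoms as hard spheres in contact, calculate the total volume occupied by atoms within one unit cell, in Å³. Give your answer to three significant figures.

19.9 Å³

In a simple cubic lattice atoms touch along the cell edge, so a = 2r, so r = 0.5000a = 1.680 Å.
V_atoms = Z × (4/3)πr³ = 1 × (4/3)π × (1.680)³ = 19.9 Å³.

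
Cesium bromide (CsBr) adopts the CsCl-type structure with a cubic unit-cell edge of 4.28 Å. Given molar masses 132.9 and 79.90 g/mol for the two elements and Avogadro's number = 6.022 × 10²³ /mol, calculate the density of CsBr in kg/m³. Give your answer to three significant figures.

The CsCl-type structure contains Z = 1 formula unit per cell; M(CsBr) = 132.9 + 79.90 = 212.8 g/mol.
a³ = (4.280 × 10^-8 cm)³ = 7.840 × 10^-23 cm³.
ρ = 1 × 212.8 / (6.022 × 10²³ × 7.840 × 10^-23) = 4.507 g/cm³ = 4510 kg/m³.

4510 kg/m³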